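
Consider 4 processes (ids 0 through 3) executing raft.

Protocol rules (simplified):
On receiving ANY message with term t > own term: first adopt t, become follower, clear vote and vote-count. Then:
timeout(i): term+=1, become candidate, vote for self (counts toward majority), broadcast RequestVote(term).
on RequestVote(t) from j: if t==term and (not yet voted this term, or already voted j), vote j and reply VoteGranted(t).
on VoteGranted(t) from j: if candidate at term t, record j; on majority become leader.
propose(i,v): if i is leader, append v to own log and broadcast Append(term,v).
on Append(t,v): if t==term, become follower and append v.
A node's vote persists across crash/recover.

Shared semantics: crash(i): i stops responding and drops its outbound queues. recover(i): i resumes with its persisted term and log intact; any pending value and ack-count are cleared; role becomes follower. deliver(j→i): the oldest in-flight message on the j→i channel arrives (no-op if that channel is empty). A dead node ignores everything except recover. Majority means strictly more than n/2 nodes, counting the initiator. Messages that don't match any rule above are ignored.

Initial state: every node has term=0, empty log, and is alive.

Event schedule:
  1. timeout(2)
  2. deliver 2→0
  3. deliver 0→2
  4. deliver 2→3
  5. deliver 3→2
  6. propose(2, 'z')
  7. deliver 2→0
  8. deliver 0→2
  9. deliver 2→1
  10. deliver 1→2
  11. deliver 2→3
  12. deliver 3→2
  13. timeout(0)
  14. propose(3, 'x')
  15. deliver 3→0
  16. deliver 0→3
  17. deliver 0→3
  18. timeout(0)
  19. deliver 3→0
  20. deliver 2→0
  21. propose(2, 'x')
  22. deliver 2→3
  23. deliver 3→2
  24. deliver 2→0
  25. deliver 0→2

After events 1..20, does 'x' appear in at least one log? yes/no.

no

1. timeout(2):  <2:cand t1 ->
2. deliver 2→0:  <0:foll t1 ->
3. deliver 0→2:  nop
4. deliver 2→3:  <3:foll t1 ->
5. deliver 3→2:  <2:lead t1 ->
6. propose(2,'z'):  <2:lead t1 z>
7. deliver 2→0:  <0:foll t1 z>
8. deliver 0→2:  nop
9. deliver 2→1:  <1:foll t1 ->
10. deliver 1→2:  nop
11. deliver 2→3:  <3:foll t1 z>
12. deliver 3→2:  nop
13. timeout(0):  <0:cand t2 z>
14. propose(3,'x'):  nop
15. deliver 3→0:  nop
16. deliver 0→3:  <3:foll t2 z>
17. deliver 0→3:  nop
18. timeout(0):  <0:cand t3 z>
19. deliver 3→0:  nop
20. deliver 2→0:  nop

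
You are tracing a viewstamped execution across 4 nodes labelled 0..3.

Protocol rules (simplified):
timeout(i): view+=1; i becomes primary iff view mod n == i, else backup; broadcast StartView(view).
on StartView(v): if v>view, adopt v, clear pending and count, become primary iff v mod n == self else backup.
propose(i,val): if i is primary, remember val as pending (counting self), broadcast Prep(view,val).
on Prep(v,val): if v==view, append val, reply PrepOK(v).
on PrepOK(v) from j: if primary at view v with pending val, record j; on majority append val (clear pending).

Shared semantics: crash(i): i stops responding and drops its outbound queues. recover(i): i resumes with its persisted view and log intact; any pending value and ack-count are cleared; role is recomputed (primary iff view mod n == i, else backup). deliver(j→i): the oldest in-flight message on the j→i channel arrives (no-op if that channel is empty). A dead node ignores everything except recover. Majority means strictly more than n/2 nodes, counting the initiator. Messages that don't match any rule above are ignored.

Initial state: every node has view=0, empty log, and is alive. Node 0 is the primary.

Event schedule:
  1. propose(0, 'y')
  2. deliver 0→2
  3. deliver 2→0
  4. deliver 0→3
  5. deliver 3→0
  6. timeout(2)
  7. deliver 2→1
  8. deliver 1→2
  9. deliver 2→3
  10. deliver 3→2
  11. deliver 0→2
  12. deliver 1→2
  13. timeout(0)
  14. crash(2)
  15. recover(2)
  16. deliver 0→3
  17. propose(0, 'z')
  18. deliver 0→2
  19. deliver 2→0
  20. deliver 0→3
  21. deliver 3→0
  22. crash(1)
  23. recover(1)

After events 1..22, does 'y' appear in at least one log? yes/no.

[1] propose(0,'y') → ∅
[2] deliver 0→2 → N2(back v0 [y])
[3] deliver 2→0 → ∅
[4] deliver 0→3 → N3(back v0 [y])
[5] deliver 3→0 → N0(prim v0 [y])
[6] timeout(2) → N2(back v1 [y])
[7] deliver 2→1 → N1(prim v1 [-])
[8] deliver 1→2 → ∅
[9] deliver 2→3 → N3(back v1 [y])
[10] deliver 3→2 → ∅
[11] deliver 0→2 → ∅
[12] deliver 1→2 → ∅
[13] timeout(0) → N0(back v1 [y])
[14] crash(2) → N2(✗back v1 [y])
[15] recover(2) → N2(back v1 [y])
[16] deliver 0→3 → ∅
[17] propose(0,'z') → ∅
[18] deliver 0→2 → ∅
[19] deliver 2→0 → ∅
[20] deliver 0→3 → ∅
[21] deliver 3→0 → ∅
[22] crash(1) → N1(✗prim v1 [-])

yes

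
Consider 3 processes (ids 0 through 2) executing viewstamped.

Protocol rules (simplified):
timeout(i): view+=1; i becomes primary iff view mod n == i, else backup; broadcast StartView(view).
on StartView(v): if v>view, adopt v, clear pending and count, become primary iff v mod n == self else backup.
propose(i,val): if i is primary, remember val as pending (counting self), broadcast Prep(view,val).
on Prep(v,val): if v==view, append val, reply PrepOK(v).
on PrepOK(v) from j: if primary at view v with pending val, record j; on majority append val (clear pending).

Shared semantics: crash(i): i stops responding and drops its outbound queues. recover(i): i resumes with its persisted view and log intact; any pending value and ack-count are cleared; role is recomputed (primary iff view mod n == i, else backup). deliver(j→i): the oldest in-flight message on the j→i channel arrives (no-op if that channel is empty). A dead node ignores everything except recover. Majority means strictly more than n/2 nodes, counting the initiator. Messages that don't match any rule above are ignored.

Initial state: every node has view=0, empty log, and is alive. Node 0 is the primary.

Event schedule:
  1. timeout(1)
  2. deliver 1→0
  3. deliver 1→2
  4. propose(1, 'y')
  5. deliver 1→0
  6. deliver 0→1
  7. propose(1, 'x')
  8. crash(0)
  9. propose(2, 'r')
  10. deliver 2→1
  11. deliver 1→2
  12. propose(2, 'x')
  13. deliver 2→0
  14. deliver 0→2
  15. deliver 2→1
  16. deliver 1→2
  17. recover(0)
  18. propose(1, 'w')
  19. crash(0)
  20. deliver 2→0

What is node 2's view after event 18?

1

after 1 — timeout(1): n1:prim/v1/[-]
after 2 — deliver 1→0: n0:back/v1/[-]
after 3 — deliver 1→2: n2:back/v1/[-]
after 4 — propose(1,'y'): ·
after 5 — deliver 1→0: n0:back/v1/[y]
after 6 — deliver 0→1: n1:prim/v1/[y]
after 7 — propose(1,'x'): ·
after 8 — crash(0): n0:✗back/v1/[y]
after 9 — propose(2,'r'): ·
after 10 — deliver 2→1: ·
after 11 — deliver 1→2: n2:back/v1/[y]
after 12 — propose(2,'x'): ·
after 13 — deliver 2→0: ·
after 14 — deliver 0→2: ·
after 15 — deliver 2→1: n1:prim/v1/[y,x]
after 16 — deliver 1→2: n2:back/v1/[y,x]
after 17 — recover(0): n0:back/v1/[y]
after 18 — propose(1,'w'): ·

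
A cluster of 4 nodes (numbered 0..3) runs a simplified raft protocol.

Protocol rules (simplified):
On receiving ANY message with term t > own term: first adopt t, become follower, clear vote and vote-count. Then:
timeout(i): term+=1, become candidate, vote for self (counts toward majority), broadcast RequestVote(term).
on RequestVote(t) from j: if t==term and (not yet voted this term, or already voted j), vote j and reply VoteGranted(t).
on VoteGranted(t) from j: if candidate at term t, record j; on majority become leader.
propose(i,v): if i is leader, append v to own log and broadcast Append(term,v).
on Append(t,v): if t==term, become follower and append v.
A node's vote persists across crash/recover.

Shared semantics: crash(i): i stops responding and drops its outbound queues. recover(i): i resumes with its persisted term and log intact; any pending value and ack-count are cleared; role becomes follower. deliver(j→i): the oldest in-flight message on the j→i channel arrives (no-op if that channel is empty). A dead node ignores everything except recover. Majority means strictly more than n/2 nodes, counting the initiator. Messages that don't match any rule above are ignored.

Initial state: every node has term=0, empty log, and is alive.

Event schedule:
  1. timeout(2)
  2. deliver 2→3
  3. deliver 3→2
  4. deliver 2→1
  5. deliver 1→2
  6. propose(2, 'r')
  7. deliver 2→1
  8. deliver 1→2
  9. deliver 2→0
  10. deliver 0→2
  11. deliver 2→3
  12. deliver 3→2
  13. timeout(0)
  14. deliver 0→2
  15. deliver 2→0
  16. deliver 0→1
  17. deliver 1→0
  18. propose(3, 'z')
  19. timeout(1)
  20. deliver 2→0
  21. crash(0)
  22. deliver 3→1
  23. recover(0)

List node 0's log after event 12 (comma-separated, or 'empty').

step 1 timeout(2): 2={cand,t=1,log=-}
step 2 deliver 2→3: 3={foll,t=1,log=-}
step 3 deliver 3→2: —
step 4 deliver 2→1: 1={foll,t=1,log=-}
step 5 deliver 1→2: 2={lead,t=1,log=-}
step 6 propose(2,'r'): 2={lead,t=1,log=r}
step 7 deliver 2→1: 1={foll,t=1,log=r}
step 8 deliver 1→2: —
step 9 deliver 2→0: 0={foll,t=1,log=-}
step 10 deliver 0→2: —
step 11 deliver 2→3: 3={foll,t=1,log=r}
step 12 deliver 3→2: —

empty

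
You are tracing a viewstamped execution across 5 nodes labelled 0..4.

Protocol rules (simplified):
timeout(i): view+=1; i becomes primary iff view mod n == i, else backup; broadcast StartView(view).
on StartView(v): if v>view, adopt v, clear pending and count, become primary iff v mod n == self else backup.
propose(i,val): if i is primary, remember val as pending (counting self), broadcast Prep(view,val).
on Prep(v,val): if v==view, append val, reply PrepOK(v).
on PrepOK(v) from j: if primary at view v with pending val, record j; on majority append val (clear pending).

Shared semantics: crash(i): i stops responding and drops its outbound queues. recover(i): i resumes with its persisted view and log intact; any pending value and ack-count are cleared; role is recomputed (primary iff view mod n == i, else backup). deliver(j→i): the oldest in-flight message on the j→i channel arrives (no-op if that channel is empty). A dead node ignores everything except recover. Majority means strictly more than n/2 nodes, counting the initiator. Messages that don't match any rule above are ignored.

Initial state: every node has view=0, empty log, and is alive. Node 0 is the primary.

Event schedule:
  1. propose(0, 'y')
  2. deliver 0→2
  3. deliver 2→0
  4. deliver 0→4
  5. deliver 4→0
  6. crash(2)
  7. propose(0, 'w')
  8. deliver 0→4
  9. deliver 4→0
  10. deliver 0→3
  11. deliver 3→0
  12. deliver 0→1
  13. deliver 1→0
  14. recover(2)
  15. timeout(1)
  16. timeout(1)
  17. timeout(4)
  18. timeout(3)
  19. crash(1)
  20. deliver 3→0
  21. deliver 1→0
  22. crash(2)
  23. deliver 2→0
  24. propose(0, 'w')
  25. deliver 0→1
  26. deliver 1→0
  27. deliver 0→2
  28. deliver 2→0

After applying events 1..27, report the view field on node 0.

1. propose(0,'y'):  nop
2. deliver 0→2:  <2:back v0 y>
3. deliver 2→0:  nop
4. deliver 0→4:  <4:back v0 y>
5. deliver 4→0:  <0:prim v0 y>
6. crash(2):  <2:✗back v0 y>
7. propose(0,'w'):  nop
8. deliver 0→4:  <4:back v0 y,w>
9. deliver 4→0:  nop
10. deliver 0→3:  <3:back v0 y>
11. deliver 3→0:  <0:prim v0 y,w>
12. deliver 0→1:  <1:back v0 y>
13. deliver 1→0:  nop
14. recover(2):  <2:back v0 y>
15. timeout(1):  <1:prim v1 y>
16. timeout(1):  <1:back v2 y>
17. timeout(4):  <4:back v1 y,w>
18. timeout(3):  <3:back v1 y>
19. crash(1):  <1:✗back v2 y>
20. deliver 3→0:  <0:back v1 y,w>
21. deliver 1→0:  nop
22. crash(2):  <2:✗back v0 y>
23. deliver 2→0:  nop
24. propose(0,'w'):  nop
25. deliver 0→1:  nop
26. deliver 1→0:  nop
27. deliver 0→2:  nop

1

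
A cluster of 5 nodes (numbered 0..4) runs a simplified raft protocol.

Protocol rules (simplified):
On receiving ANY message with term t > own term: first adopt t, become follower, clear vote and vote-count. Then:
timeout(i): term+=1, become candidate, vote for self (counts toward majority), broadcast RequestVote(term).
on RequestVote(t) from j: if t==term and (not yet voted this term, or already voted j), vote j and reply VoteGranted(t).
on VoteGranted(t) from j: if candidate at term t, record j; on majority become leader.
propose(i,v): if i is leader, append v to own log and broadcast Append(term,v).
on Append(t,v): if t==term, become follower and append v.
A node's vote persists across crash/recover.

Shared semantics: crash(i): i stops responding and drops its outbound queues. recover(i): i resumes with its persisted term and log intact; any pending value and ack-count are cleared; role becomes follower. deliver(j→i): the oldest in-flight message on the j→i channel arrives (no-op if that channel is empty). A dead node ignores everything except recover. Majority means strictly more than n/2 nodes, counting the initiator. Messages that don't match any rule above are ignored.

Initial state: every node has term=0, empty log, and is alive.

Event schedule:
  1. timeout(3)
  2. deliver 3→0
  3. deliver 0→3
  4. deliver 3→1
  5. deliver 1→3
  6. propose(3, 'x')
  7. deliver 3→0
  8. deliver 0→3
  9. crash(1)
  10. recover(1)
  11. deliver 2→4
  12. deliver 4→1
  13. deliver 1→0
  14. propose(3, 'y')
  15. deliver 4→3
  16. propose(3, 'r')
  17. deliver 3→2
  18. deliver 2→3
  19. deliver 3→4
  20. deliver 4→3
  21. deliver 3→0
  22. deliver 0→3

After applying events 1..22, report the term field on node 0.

step 1 timeout(3): 3={cand,t=1,log=-}
step 2 deliver 3→0: 0={foll,t=1,log=-}
step 3 deliver 0→3: —
step 4 deliver 3→1: 1={foll,t=1,log=-}
step 5 deliver 1→3: 3={lead,t=1,log=-}
step 6 propose(3,'x'): 3={lead,t=1,log=x}
step 7 deliver 3→0: 0={foll,t=1,log=x}
step 8 deliver 0→3: —
step 9 crash(1): 1={✗foll,t=1,log=-}
step 10 recover(1): 1={foll,t=1,log=-}
step 11 deliver 2→4: —
step 12 deliver 4→1: —
step 13 deliver 1→0: —
step 14 propose(3,'y'): 3={lead,t=1,log=x,y}
step 15 deliver 4→3: —
step 16 propose(3,'r'): 3={lead,t=1,log=x,y,r}
step 17 deliver 3→2: 2={foll,t=1,log=-}
step 18 deliver 2→3: —
step 19 deliver 3→4: 4={foll,t=1,log=-}
step 20 deliver 4→3: —
step 21 deliver 3→0: 0={foll,t=1,log=x,y}
step 22 deliver 0→3: —

1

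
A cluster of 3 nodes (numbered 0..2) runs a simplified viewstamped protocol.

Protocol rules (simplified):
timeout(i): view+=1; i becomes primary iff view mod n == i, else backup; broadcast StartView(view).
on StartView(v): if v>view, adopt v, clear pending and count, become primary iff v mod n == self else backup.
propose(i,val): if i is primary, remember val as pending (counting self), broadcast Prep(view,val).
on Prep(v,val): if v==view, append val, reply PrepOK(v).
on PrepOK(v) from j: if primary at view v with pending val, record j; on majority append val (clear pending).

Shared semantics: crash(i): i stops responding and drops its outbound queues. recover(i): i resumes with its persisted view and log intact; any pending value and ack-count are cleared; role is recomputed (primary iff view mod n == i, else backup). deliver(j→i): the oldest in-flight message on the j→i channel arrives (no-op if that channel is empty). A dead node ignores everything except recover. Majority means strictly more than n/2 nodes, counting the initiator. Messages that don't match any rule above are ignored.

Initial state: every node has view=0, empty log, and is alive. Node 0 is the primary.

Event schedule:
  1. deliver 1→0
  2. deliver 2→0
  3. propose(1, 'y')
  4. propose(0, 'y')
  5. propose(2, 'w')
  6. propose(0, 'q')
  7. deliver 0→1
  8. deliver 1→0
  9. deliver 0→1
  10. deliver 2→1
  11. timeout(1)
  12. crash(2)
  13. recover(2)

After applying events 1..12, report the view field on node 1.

e1 deliver 1→0: ·
e2 deliver 2→0: ·
e3 propose(1,'y'): ·
e4 propose(0,'y'): ·
e5 propose(2,'w'): ·
e6 propose(0,'q'): ·
e7 deliver 0→1: 1[back,v=0,y]
e8 deliver 1→0: 0[prim,v=0,q]
e9 deliver 0→1: 1[back,v=0,y,q]
e10 deliver 2→1: ·
e11 timeout(1): 1[prim,v=1,y,q]
e12 crash(2): 2[✗back,v=0,-]

1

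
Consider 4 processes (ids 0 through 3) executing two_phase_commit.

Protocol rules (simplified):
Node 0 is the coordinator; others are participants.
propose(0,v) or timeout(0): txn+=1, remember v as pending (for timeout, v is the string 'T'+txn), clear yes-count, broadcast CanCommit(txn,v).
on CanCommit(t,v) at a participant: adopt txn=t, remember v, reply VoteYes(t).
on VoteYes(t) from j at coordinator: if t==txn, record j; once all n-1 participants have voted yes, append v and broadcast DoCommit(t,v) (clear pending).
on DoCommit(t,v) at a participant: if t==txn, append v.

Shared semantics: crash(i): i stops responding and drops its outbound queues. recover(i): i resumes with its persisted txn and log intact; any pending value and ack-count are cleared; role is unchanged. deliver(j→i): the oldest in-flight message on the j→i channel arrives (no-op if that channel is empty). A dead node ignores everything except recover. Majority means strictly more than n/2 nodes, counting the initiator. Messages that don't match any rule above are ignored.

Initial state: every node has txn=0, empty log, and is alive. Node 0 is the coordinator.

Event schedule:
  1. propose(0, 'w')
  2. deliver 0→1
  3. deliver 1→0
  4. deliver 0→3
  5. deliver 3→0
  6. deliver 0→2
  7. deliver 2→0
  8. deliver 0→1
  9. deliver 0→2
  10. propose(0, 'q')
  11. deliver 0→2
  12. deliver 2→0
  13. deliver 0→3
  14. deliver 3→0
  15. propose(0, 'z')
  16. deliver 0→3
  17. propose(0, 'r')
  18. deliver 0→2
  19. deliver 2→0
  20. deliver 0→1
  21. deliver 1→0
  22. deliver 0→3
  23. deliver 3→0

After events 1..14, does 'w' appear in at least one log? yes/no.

yes

[1] propose(0,'w') → N0(coor t1 [-])
[2] deliver 0→1 → N1(part t1 [-])
[3] deliver 1→0 → ∅
[4] deliver 0→3 → N3(part t1 [-])
[5] deliver 3→0 → ∅
[6] deliver 0→2 → N2(part t1 [-])
[7] deliver 2→0 → N0(coor t1 [w])
[8] deliver 0→1 → N1(part t1 [w])
[9] deliver 0→2 → N2(part t1 [w])
[10] propose(0,'q') → N0(coor t2 [w])
[11] deliver 0→2 → N2(part t2 [w])
[12] deliver 2→0 → ∅
[13] deliver 0→3 → N3(part t1 [w])
[14] deliver 3→0 → ∅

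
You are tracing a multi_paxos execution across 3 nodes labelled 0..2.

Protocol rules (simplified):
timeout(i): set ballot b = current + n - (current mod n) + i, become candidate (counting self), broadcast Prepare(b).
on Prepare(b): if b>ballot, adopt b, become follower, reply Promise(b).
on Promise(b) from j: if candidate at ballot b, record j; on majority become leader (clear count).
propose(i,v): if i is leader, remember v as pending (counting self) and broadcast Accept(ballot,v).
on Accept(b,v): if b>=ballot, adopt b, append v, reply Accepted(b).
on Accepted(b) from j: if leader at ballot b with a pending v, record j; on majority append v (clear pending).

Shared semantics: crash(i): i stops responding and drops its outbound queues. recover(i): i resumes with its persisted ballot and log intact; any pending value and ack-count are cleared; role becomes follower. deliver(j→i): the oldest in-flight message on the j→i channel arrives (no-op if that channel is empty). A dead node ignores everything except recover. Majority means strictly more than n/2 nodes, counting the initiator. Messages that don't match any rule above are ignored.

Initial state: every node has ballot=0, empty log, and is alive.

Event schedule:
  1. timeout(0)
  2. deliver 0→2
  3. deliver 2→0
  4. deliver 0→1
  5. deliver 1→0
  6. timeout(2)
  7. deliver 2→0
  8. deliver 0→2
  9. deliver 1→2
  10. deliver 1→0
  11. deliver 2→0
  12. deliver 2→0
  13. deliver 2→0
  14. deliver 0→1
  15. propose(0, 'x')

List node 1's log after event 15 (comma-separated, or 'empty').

empty

1. timeout(0):  <0:cand b3 ->
2. deliver 0→2:  <2:foll b3 ->
3. deliver 2→0:  <0:lead b3 ->
4. deliver 0→1:  <1:foll b3 ->
5. deliver 1→0:  nop
6. timeout(2):  <2:cand b8 ->
7. deliver 2→0:  <0:foll b8 ->
8. deliver 0→2:  <2:lead b8 ->
9. deliver 1→2:  nop
10. deliver 1→0:  nop
11. deliver 2→0:  nop
12. deliver 2→0:  nop
13. deliver 2→0:  nop
14. deliver 0→1:  nop
15. propose(0,'x'):  nop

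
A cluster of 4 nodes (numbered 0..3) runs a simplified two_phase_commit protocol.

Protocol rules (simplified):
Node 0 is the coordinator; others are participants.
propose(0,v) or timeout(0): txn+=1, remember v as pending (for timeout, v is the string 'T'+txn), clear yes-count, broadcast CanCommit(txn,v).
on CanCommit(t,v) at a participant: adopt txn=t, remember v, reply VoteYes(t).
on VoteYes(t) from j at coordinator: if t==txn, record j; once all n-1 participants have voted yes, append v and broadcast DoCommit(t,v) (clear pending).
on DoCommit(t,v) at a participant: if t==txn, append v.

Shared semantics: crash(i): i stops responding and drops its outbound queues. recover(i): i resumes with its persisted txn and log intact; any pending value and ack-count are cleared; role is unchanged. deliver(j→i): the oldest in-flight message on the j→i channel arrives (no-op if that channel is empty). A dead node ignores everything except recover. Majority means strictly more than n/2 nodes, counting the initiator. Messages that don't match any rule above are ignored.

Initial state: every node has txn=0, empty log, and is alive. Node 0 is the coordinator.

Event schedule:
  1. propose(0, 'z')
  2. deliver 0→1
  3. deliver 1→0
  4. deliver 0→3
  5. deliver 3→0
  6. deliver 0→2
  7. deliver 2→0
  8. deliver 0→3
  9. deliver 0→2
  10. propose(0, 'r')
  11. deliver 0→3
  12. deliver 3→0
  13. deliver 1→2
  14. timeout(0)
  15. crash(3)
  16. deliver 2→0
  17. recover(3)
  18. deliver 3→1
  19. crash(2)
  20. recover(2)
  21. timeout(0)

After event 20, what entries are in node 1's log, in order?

empty

[1] propose(0,'z') → N0(coor t1 [-])
[2] deliver 0→1 → N1(part t1 [-])
[3] deliver 1→0 → ∅
[4] deliver 0→3 → N3(part t1 [-])
[5] deliver 3→0 → ∅
[6] deliver 0→2 → N2(part t1 [-])
[7] deliver 2→0 → N0(coor t1 [z])
[8] deliver 0→3 → N3(part t1 [z])
[9] deliver 0→2 → N2(part t1 [z])
[10] propose(0,'r') → N0(coor t2 [z])
[11] deliver 0→3 → N3(part t2 [z])
[12] deliver 3→0 → ∅
[13] deliver 1→2 → ∅
[14] timeout(0) → N0(coor t3 [z])
[15] crash(3) → N3(✗part t2 [z])
[16] deliver 2→0 → ∅
[17] recover(3) → N3(part t2 [z])
[18] deliver 3→1 → ∅
[19] crash(2) → N2(✗part t1 [z])
[20] recover(2) → N2(part t1 [z])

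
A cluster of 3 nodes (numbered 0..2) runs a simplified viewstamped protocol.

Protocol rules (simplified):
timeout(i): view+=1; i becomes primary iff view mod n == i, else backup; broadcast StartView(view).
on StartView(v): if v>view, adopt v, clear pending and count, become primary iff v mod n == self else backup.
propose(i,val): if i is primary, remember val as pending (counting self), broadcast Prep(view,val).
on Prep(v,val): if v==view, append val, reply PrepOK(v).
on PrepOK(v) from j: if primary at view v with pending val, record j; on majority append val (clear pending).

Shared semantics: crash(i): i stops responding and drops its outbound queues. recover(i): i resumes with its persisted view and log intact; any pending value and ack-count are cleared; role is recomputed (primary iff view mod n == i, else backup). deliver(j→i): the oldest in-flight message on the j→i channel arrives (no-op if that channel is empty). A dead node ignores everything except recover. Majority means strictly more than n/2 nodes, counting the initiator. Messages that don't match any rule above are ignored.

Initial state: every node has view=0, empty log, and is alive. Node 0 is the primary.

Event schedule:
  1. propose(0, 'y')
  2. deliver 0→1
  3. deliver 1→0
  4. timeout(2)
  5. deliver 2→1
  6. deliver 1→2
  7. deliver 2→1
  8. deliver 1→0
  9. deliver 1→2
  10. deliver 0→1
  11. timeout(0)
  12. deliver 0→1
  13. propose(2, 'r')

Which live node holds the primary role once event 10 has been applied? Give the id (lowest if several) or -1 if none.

e1 propose(0,'y'): ·
e2 deliver 0→1: 1[back,v=0,y]
e3 deliver 1→0: 0[prim,v=0,y]
e4 timeout(2): 2[back,v=1,-]
e5 deliver 2→1: 1[prim,v=1,y]
e6 deliver 1→2: ·
e7 deliver 2→1: ·
e8 deliver 1→0: ·
e9 deliver 1→2: ·
e10 deliver 0→1: ·

0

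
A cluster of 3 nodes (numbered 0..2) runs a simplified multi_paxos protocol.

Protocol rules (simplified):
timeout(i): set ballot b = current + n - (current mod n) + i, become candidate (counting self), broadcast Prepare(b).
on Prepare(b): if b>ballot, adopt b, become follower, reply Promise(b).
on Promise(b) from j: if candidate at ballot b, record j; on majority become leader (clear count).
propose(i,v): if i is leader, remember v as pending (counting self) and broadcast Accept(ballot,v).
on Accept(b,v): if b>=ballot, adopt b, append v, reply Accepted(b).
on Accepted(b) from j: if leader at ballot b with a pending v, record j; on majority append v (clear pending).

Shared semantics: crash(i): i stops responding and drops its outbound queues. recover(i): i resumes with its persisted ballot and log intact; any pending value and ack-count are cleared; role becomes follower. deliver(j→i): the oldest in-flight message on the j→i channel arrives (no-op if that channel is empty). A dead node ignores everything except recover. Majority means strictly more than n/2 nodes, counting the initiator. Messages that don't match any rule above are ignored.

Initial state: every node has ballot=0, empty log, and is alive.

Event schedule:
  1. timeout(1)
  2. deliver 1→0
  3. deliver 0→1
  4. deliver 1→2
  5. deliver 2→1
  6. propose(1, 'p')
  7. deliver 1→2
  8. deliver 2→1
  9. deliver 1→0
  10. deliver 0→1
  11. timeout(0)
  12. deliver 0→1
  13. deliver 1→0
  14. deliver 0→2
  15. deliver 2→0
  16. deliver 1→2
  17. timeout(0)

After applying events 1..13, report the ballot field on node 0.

[1] timeout(1) → N1(cand b4 [-])
[2] deliver 1→0 → N0(foll b4 [-])
[3] deliver 0→1 → N1(lead b4 [-])
[4] deliver 1→2 → N2(foll b4 [-])
[5] deliver 2→1 → ∅
[6] propose(1,'p') → ∅
[7] deliver 1→2 → N2(foll b4 [p])
[8] deliver 2→1 → N1(lead b4 [p])
[9] deliver 1→0 → N0(foll b4 [p])
[10] deliver 0→1 → ∅
[11] timeout(0) → N0(cand b6 [p])
[12] deliver 0→1 → N1(foll b6 [p])
[13] deliver 1→0 → N0(lead b6 [p])

6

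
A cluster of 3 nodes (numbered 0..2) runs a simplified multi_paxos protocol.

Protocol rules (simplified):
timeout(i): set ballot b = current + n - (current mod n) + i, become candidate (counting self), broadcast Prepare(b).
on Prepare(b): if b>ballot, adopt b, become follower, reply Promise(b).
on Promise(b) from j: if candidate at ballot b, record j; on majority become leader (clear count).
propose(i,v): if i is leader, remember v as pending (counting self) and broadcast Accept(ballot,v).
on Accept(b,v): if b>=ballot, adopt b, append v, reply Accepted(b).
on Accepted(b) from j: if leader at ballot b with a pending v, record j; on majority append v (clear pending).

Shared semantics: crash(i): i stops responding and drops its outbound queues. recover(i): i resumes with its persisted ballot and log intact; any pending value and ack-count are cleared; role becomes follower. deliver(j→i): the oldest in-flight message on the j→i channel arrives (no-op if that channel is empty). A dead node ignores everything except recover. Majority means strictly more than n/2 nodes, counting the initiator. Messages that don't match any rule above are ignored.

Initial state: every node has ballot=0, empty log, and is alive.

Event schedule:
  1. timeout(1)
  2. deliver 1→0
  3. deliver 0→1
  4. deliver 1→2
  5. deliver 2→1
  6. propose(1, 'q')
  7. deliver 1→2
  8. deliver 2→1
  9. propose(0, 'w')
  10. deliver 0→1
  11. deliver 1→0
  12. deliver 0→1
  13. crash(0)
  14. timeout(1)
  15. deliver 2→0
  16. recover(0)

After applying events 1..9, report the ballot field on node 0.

e1 timeout(1): 1[cand,b=4,-]
e2 deliver 1→0: 0[foll,b=4,-]
e3 deliver 0→1: 1[lead,b=4,-]
e4 deliver 1→2: 2[foll,b=4,-]
e5 deliver 2→1: ·
e6 propose(1,'q'): ·
e7 deliver 1→2: 2[foll,b=4,q]
e8 deliver 2→1: 1[lead,b=4,q]
e9 propose(0,'w'): ·

4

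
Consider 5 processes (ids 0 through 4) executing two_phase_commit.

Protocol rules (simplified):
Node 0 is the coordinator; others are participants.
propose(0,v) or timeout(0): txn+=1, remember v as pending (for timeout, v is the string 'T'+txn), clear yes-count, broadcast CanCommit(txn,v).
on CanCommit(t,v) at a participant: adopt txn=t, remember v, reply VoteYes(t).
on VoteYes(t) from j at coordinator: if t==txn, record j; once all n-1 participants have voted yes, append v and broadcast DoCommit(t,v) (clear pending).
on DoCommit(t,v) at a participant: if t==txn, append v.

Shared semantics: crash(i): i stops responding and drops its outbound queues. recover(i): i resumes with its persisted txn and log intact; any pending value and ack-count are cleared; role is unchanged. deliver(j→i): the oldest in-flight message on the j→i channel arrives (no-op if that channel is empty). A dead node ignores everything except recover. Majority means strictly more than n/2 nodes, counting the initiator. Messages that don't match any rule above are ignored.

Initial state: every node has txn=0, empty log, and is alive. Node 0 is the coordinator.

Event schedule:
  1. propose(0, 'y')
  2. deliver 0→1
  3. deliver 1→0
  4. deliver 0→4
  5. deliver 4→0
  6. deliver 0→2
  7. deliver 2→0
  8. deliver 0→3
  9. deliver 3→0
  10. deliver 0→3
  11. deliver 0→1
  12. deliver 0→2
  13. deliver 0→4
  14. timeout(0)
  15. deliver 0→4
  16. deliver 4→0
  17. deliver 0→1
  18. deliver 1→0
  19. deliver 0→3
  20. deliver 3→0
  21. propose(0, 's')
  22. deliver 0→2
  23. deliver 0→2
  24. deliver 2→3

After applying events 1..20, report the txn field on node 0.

after 1 — propose(0,'y'): n0:coor/t1/[-]
after 2 — deliver 0→1: n1:part/t1/[-]
after 3 — deliver 1→0: ·
after 4 — deliver 0→4: n4:part/t1/[-]
after 5 — deliver 4→0: ·
after 6 — deliver 0→2: n2:part/t1/[-]
after 7 — deliver 2→0: ·
after 8 — deliver 0→3: n3:part/t1/[-]
after 9 — deliver 3→0: n0:coor/t1/[y]
after 10 — deliver 0→3: n3:part/t1/[y]
after 11 — deliver 0→1: n1:part/t1/[y]
after 12 — deliver 0→2: n2:part/t1/[y]
after 13 — deliver 0→4: n4:part/t1/[y]
after 14 — timeout(0): n0:coor/t2/[y]
after 15 — deliver 0→4: n4:part/t2/[y]
after 16 — deliver 4→0: ·
after 17 — deliver 0→1: n1:part/t2/[y]
after 18 — deliver 1→0: ·
after 19 — deliver 0→3: n3:part/t2/[y]
after 20 — deliver 3→0: ·

2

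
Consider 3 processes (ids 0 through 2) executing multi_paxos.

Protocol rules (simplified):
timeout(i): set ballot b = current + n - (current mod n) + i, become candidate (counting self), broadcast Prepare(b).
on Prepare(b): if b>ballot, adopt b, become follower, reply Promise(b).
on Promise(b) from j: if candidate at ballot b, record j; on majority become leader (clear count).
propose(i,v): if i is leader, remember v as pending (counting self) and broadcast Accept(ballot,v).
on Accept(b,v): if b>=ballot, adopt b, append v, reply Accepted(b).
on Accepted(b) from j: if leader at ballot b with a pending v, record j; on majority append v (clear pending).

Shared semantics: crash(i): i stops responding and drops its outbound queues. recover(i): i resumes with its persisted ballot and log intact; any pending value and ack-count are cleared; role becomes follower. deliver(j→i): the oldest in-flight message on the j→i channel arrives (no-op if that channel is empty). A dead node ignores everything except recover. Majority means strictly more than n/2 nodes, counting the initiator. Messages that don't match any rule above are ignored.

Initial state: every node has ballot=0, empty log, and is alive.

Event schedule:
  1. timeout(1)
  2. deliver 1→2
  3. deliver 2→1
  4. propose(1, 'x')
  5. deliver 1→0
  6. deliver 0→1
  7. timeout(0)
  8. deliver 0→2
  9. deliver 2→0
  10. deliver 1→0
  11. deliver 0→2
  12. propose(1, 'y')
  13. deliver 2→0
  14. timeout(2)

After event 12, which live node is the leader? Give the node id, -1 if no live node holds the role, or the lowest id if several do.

1. timeout(1):  <1:cand b4 ->
2. deliver 1→2:  <2:foll b4 ->
3. deliver 2→1:  <1:lead b4 ->
4. propose(1,'x'):  nop
5. deliver 1→0:  <0:foll b4 ->
6. deliver 0→1:  nop
7. timeout(0):  <0:cand b6 ->
8. deliver 0→2:  <2:foll b6 ->
9. deliver 2→0:  <0:lead b6 ->
10. deliver 1→0:  nop
11. deliver 0→2:  nop
12. propose(1,'y'):  nop

0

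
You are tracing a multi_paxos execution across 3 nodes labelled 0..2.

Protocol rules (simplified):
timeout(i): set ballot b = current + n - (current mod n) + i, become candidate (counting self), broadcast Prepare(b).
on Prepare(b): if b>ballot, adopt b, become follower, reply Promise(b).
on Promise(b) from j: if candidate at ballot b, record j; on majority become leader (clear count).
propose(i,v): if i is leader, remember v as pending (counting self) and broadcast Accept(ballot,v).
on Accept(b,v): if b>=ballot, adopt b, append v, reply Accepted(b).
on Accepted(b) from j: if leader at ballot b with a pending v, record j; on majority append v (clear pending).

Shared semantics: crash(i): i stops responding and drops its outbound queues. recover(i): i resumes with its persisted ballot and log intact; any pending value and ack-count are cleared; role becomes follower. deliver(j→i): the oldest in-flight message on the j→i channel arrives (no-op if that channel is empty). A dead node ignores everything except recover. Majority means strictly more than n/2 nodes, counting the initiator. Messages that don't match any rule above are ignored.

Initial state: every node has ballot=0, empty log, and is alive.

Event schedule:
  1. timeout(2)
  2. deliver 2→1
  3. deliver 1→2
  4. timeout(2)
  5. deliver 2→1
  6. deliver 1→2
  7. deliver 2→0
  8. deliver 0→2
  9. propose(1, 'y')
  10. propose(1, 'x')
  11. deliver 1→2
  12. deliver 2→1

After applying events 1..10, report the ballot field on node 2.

[1] timeout(2) → N2(cand b5 [-])
[2] deliver 2→1 → N1(foll b5 [-])
[3] deliver 1→2 → N2(lead b5 [-])
[4] timeout(2) → N2(cand b8 [-])
[5] deliver 2→1 → N1(foll b8 [-])
[6] deliver 1→2 → N2(lead b8 [-])
[7] deliver 2→0 → N0(foll b5 [-])
[8] deliver 0→2 → ∅
[9] propose(1,'y') → ∅
[10] propose(1,'x') → ∅

8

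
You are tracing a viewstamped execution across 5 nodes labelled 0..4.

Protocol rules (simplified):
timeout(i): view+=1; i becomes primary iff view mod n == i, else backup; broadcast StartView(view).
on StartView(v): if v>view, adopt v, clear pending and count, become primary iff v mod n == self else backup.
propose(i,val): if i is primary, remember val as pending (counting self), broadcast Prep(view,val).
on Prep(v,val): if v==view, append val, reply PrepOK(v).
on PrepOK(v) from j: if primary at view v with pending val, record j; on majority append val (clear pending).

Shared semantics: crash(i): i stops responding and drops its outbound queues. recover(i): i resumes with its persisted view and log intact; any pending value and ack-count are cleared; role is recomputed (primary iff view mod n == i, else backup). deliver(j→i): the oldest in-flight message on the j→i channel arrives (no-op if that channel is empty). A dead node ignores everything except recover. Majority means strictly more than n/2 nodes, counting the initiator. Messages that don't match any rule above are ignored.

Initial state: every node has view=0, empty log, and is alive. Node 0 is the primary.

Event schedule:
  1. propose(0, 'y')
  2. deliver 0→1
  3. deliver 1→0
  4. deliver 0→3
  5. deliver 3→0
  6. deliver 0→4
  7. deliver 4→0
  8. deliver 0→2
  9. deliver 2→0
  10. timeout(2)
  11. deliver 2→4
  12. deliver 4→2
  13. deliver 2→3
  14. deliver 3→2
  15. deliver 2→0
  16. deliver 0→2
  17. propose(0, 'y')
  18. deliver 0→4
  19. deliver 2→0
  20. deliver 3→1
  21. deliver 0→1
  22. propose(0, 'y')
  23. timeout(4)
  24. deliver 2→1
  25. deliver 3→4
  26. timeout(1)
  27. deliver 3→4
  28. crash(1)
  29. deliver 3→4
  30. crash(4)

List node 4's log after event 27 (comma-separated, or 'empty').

y

after 1 — propose(0,'y'): ·
after 2 — deliver 0→1: n1:back/v0/[y]
after 3 — deliver 1→0: ·
after 4 — deliver 0→3: n3:back/v0/[y]
after 5 — deliver 3→0: n0:prim/v0/[y]
after 6 — deliver 0→4: n4:back/v0/[y]
after 7 — deliver 4→0: ·
after 8 — deliver 0→2: n2:back/v0/[y]
after 9 — deliver 2→0: ·
after 10 — timeout(2): n2:back/v1/[y]
after 11 — deliver 2→4: n4:back/v1/[y]
after 12 — deliver 4→2: ·
after 13 — deliver 2→3: n3:back/v1/[y]
after 14 — deliver 3→2: ·
after 15 — deliver 2→0: n0:back/v1/[y]
after 16 — deliver 0→2: ·
after 17 — propose(0,'y'): ·
after 18 — deliver 0→4: ·
after 19 — deliver 2→0: ·
after 20 — deliver 3→1: ·
after 21 — deliver 0→1: ·
after 22 — propose(0,'y'): ·
after 23 — timeout(4): n4:back/v2/[y]
after 24 — deliver 2→1: n1:prim/v1/[y]
after 25 — deliver 3→4: ·
after 26 — timeout(1): n1:back/v2/[y]
after 27 — deliver 3→4: ·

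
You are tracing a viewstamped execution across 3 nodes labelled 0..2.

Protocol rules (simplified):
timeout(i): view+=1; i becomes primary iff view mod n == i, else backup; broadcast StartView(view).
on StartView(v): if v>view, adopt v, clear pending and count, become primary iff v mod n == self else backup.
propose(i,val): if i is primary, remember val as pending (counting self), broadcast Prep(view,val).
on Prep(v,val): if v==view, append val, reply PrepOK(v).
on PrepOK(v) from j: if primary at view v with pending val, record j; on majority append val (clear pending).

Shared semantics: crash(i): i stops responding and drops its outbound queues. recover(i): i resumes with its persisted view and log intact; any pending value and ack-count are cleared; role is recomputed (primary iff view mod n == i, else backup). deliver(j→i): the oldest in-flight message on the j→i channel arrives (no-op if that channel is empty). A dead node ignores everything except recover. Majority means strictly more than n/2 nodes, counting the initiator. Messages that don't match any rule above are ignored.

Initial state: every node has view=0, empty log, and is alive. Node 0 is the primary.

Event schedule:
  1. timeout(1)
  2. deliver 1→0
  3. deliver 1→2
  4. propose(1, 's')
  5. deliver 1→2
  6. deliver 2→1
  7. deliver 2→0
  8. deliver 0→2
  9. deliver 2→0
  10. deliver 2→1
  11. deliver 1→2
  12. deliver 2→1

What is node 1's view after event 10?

1

after 1 — timeout(1): n1:prim/v1/[-]
after 2 — deliver 1→0: n0:back/v1/[-]
after 3 — deliver 1→2: n2:back/v1/[-]
after 4 — propose(1,'s'): ·
after 5 — deliver 1→2: n2:back/v1/[s]
after 6 — deliver 2→1: n1:prim/v1/[s]
after 7 — deliver 2→0: ·
after 8 — deliver 0→2: ·
after 9 — deliver 2→0: ·
after 10 — deliver 2→1: ·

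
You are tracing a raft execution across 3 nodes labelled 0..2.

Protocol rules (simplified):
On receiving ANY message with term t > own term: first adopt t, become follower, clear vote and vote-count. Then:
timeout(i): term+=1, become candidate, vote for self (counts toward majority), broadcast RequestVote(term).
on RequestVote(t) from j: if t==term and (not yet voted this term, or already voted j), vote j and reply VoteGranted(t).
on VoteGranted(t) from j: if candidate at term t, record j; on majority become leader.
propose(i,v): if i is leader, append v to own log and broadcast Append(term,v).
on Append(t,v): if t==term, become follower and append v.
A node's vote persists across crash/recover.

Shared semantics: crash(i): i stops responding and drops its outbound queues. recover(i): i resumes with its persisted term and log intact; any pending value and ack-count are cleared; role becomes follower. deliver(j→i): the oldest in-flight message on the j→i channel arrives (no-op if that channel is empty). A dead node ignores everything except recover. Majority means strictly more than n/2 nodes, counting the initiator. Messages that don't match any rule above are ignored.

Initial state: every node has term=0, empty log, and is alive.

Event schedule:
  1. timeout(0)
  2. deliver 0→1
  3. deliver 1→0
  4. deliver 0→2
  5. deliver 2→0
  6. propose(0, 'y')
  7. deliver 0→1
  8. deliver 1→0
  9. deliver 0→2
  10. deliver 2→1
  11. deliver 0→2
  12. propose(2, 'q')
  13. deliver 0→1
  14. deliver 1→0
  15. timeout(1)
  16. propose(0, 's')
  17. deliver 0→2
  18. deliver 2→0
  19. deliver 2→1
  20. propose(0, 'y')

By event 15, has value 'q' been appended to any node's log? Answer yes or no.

[1] timeout(0) → N0(cand t1 [-])
[2] deliver 0→1 → N1(foll t1 [-])
[3] deliver 1→0 → N0(lead t1 [-])
[4] deliver 0→2 → N2(foll t1 [-])
[5] deliver 2→0 → ∅
[6] propose(0,'y') → N0(lead t1 [y])
[7] deliver 0→1 → N1(foll t1 [y])
[8] deliver 1→0 → ∅
[9] deliver 0→2 → N2(foll t1 [y])
[10] deliver 2→1 → ∅
[11] deliver 0→2 → ∅
[12] propose(2,'q') → ∅
[13] deliver 0→1 → ∅
[14] deliver 1→0 → ∅
[15] timeout(1) → N1(cand t2 [y])

no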